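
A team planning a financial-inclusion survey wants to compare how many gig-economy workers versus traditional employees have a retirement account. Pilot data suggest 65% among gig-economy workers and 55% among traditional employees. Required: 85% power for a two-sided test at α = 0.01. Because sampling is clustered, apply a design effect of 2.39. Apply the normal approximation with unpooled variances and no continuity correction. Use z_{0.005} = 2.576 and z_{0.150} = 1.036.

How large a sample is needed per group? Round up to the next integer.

n = (z_{α/2} + z_β)² · [p₁(1−p₁) + p₂(1−p₂)] / (p₁ − p₂)²
  = (2.576 + 1.036)² · (0.65·0.35 + 0.55·0.45) / (0.10)²
  = (3.612)² · (0.2275 + 0.2475) / 0.0100
  = 13.0465 · 0.4750 / 0.0100
  = 619.71
Design effect: 2.39 × 619.71 = 1481.11.
Round up → n = 1482 per group.

n = 1482 per group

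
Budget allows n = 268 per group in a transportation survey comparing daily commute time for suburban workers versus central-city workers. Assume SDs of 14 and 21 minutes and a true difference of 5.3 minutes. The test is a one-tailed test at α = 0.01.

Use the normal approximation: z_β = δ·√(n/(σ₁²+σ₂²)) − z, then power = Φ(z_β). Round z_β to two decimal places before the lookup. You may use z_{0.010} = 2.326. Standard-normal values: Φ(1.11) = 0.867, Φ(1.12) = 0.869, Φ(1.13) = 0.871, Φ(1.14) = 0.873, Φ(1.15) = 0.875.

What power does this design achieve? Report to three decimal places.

Power ≈ 0.867

z_β = δ·√(n/(σ₁²+σ₂²)) − z_α
    = 5.3 · √(268/637) − 2.326
    = 5.3 · 0.64863 − 2.326
    = 3.4377 − 2.326 = 1.1117 → 1.11
Power = Φ(1.11) = 0.867.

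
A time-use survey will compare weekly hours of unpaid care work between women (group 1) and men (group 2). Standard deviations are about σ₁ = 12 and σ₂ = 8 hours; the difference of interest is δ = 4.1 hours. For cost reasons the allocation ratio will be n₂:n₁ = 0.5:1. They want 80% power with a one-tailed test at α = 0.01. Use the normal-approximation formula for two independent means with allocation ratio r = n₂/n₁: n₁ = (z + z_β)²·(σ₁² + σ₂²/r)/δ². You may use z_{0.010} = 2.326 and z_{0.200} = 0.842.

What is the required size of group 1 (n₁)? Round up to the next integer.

n₁ = (z_α + z_β)² · (σ₁² + σ₂²/r) / δ²
   = (2.326 + 0.842)² · (12² + 8²/0.5) / 4.1²
   = 10.0362 · (144 + 128) / 16.81
   = 10.0362 · 272 / 16.81
   = 162.39
Round up → n₁ = 163; n₂ = r·n₁ = 0.5 × 163 = 82.

n₁ = 163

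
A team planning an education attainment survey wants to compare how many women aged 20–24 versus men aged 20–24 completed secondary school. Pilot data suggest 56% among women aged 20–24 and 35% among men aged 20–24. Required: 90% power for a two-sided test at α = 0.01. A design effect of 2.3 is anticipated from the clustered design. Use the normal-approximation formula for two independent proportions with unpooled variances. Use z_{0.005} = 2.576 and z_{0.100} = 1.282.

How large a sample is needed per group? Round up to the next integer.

n = 368 per group

n = (z_{α/2} + z_β)² · [p₁(1−p₁) + p₂(1−p₂)] / (p₁ − p₂)²
  = (2.576 + 1.282)² · (0.56·0.44 + 0.35·0.65) / (0.21)²
  = (3.858)² · (0.2464 + 0.2275) / 0.0441
  = 14.8842 · 0.4739 / 0.0441
  = 159.95
Design effect: 2.3 × 159.95 = 367.88.
Round up → n = 368 per group.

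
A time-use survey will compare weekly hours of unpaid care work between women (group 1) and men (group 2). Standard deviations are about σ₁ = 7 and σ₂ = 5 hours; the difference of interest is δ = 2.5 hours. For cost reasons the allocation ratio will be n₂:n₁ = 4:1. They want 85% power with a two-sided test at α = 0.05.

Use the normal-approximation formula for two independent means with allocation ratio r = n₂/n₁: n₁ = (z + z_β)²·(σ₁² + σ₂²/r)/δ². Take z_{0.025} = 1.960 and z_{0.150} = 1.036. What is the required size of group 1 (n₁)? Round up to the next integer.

n₁ = (z_{α/2} + z_β)² · (σ₁² + σ₂²/r) / δ²
   = (1.960 + 1.036)² · (7² + 5²/4) / 2.5²
   = 8.9760 · (49 + 6.25) / 6.25
   = 8.9760 · 55.25 / 6.25
   = 79.35
Round up → n₁ = 80; n₂ = r·n₁ = 4 × 80 = 320.

n₁ = 80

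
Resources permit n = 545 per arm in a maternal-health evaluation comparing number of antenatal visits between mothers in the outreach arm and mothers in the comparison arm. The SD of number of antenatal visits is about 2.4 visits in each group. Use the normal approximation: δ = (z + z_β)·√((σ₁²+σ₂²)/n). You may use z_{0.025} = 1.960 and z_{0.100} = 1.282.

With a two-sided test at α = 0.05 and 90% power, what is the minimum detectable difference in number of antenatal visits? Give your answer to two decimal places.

Minimum detectable difference ≈ 0.47 visits

δ = (z_{α/2} + z_β) · √((σ₁²+σ₂²)/n)
  = (1.960 + 1.282) · √(11.52/545)
  = 3.242 · √0.02114
  = 3.242 · 0.1454
  = 0.4713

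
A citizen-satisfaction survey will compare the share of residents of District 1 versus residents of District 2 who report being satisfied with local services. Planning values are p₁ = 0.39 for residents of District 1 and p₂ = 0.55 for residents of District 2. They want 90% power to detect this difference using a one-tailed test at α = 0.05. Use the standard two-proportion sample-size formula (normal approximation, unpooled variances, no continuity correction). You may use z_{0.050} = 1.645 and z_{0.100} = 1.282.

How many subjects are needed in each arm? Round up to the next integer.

n = 163 per group

n = (z_α + z_β)² · [p₁(1−p₁) + p₂(1−p₂)] / (p₁ − p₂)²
  = (1.645 + 1.282)² · (0.39·0.61 + 0.55·0.45) / (-0.16)²
  = (2.927)² · (0.2379 + 0.2475) / 0.0256
  = 8.5673 · 0.4854 / 0.0256
  = 162.44
Round up → n = 163 per group.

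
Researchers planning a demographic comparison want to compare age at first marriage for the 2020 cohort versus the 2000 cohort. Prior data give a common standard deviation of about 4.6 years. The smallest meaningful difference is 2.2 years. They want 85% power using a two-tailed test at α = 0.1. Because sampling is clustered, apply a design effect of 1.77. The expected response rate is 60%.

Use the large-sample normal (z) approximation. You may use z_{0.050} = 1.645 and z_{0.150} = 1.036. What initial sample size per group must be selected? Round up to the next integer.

n = (z_{α/2} + z_β)² · (σ₁² + σ₂²) / δ²
  = (1.645 + 1.036)² · (2·4.6² = 42.32) / 2.2²
  = 7.1878 · 42.32 / 4.84
  = 62.85
Design effect: 1.77 × 62.85 = 111.24.
Adjust for 60% response: 111.24 / 0.60 = 185.40.
Round up → n = 186 per group.

n = 186 per group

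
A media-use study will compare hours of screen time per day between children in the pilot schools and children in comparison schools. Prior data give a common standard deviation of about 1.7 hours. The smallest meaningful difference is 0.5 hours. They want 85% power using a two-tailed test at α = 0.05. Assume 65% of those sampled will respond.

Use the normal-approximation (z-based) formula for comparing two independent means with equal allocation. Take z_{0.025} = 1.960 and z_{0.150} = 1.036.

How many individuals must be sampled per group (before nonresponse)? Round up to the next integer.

n = (z_{α/2} + z_β)² · (σ₁² + σ₂²) / δ²
  = (1.960 + 1.036)² · (2·1.7² = 5.78) / 0.5²
  = 8.9760 · 5.78 / 0.25
  = 207.53
Adjust for 65% response: 207.53 / 0.65 = 319.27.
Round up → n = 320 per group.

n = 320 per group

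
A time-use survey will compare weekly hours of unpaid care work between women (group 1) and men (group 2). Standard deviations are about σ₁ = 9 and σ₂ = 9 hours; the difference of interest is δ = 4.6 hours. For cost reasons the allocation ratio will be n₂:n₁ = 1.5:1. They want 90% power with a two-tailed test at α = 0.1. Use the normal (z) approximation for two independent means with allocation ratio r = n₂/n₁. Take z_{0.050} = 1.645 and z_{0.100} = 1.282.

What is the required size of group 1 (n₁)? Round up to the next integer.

n₁ = (z_{α/2} + z_β)² · (σ₁² + σ₂²/r) / δ²
   = (1.645 + 1.282)² · (9² + 9²/1.5) / 4.6²
   = 8.5673 · (81 + 54) / 21.16
   = 8.5673 · 135 / 21.16
   = 54.66
Round up → n₁ = 55; n₂ = r·n₁ = 1.5 × 55 = 83.

n₁ = 55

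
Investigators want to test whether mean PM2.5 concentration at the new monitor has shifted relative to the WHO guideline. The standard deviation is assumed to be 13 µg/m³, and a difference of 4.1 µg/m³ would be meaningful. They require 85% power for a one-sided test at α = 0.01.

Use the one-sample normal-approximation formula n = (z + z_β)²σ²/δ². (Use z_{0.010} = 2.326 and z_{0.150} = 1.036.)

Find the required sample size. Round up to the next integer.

n = (z_α + z_β)² · σ² / δ²
  = (2.326 + 1.036)² · 13² / 4.1²
  = 11.3030 · 169 / 16.81
  = 113.64
Round up → n = 114.

n = 114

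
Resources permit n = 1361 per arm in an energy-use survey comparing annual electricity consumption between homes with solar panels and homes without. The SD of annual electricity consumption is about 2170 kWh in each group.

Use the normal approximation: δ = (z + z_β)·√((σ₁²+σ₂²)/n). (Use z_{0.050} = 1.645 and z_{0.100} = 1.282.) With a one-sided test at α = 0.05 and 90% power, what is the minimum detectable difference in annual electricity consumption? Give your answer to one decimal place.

δ = (z_α + z_β) · √((σ₁²+σ₂²)/n)
  = (1.645 + 1.282) · √(9417800/1361)
  = 2.927 · √6919.8
  = 2.927 · 83.1851
  = 243.4829

Minimum detectable difference ≈ 243.5 kWh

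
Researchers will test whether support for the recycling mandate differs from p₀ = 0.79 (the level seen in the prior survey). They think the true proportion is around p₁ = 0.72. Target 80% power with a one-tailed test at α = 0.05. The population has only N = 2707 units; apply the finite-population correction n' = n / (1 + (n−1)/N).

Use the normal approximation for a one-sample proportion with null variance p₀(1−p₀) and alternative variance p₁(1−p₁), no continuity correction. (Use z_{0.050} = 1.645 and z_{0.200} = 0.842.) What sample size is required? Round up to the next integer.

n = 208

n = [z_α·√(p₀q₀) + z_β·√(p₁q₁)]² / (p₁ − p₀)²
  = [1.645·√(0.79·0.21) + 0.842·√(0.72·0.28)]² / (-0.07)²
  = [1.645·0.4073 + 0.842·0.4490]² / 0.0049
  = [1.0481]² / 0.0049
  = 224.18
Finite-population correction (N = 2707): 224.18 / (1 + (224.18 − 1)/2707) = 207.10.
Round up → n = 208.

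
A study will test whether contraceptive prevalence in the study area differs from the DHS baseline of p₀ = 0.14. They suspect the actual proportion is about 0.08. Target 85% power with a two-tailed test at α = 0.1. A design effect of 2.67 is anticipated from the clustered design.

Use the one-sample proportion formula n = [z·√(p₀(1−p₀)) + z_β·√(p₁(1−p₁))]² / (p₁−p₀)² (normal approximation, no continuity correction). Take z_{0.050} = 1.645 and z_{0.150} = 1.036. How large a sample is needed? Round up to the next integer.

n = [z_{α/2}·√(p₀q₀) + z_β·√(p₁q₁)]² / (p₁ − p₀)²
  = [1.645·√(0.14·0.86) + 1.036·√(0.08·0.92)]² / (-0.06)²
  = [1.645·0.3470 + 1.036·0.2713]² / 0.0036
  = [0.8519]² / 0.0036
  = 201.57
Design effect: 2.67 × 201.57 = 538.19.
Round up → n = 539.

n = 539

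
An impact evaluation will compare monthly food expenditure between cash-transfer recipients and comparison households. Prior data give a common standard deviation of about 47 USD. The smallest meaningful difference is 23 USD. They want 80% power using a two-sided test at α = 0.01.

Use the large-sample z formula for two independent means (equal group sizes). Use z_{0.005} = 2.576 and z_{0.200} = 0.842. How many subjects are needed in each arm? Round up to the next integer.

n = (z_{α/2} + z_β)² · (σ₁² + σ₂²) / δ²
  = (2.576 + 0.842)² · (2·47² = 4418) / 23²
  = 11.6827 · 4418 / 529
  = 97.57
Round up → n = 98 per group.

n = 98 per group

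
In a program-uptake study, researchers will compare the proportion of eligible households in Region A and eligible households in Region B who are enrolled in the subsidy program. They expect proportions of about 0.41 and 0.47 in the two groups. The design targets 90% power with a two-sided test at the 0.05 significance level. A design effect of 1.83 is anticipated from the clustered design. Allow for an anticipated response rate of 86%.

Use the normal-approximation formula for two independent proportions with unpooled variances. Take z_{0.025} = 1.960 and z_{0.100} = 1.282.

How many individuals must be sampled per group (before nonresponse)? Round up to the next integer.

n = (z_{α/2} + z_β)² · [p₁(1−p₁) + p₂(1−p₂)] / (p₁ − p₂)²
  = (1.960 + 1.282)² · (0.41·0.59 + 0.47·0.53) / (-0.06)²
  = (3.242)² · (0.2419 + 0.2491) / 0.0036
  = 10.5106 · 0.4910 / 0.0036
  = 1433.52
Design effect: 1.83 × 1433.52 = 2623.35.
Adjust for 86% response: 2623.35 / 0.86 = 3050.41.
Round up → n = 3051 per group.

n = 3051 per group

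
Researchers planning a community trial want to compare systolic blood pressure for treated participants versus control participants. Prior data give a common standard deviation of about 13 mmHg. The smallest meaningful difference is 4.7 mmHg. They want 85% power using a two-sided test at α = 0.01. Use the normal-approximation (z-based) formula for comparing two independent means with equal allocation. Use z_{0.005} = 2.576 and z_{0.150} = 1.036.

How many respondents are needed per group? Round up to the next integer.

n = (z_{α/2} + z_β)² · (σ₁² + σ₂²) / δ²
  = (2.576 + 1.036)² · (2·13² = 338) / 4.7²
  = 13.0465 · 338 / 22.09
  = 199.63
Round up → n = 200 per group.

n = 200 per group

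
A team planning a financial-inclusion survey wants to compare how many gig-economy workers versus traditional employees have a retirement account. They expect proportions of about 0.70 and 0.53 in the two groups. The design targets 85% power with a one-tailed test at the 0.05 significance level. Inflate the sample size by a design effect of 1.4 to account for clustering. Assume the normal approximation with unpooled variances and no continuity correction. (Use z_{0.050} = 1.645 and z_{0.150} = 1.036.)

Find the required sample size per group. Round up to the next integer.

n = 160 per group

n = (z_α + z_β)² · [p₁(1−p₁) + p₂(1−p₂)] / (p₁ − p₂)²
  = (1.645 + 1.036)² · (0.70·0.30 + 0.53·0.47) / (0.17)²
  = (2.681)² · (0.2100 + 0.2491) / 0.0289
  = 7.1878 · 0.4591 / 0.0289
  = 114.18
Design effect: 1.4 × 114.18 = 159.86.
Round up → n = 160 per group.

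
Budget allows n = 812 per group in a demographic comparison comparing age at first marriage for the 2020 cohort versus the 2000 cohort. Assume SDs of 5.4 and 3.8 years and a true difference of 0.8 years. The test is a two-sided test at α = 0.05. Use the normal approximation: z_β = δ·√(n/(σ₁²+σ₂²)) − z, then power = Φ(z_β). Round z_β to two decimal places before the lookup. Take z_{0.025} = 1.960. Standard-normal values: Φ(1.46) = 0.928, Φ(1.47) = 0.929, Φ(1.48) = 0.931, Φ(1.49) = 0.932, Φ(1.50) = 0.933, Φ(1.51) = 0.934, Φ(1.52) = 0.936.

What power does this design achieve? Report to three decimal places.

z_β = δ·√(n/(σ₁²+σ₂²)) − z_{α/2}
    = 0.8 · √(812/43.6) − 1.960
    = 0.8 · 4.31554 − 1.960
    = 3.4524 − 1.960 = 1.4924 → 1.49
Power = Φ(1.49) = 0.932.

Power ≈ 0.932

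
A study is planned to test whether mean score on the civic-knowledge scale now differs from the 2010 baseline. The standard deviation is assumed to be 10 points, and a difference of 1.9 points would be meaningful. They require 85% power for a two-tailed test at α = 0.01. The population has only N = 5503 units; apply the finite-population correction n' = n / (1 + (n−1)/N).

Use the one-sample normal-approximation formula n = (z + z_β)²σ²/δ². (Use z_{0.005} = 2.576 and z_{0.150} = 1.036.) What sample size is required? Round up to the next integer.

n = (z_{α/2} + z_β)² · σ² / δ²
  = (2.576 + 1.036)² · 10² / 1.9²
  = 13.0465 · 100 / 3.61
  = 361.40
Finite-population correction (N = 5503): 361.40 / (1 + (361.40 − 1)/5503) = 339.19.
Round up → n = 340.

n = 340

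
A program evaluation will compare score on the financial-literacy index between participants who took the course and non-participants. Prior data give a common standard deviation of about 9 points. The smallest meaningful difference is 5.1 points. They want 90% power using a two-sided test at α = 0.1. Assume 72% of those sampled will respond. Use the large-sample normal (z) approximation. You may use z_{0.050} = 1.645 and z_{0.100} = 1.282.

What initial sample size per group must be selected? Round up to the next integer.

n = (z_{α/2} + z_β)² · (σ₁² + σ₂²) / δ²
  = (1.645 + 1.282)² · (2·9² = 162) / 5.1²
  = 8.5673 · 162 / 26.01
  = 53.36
Adjust for 72% response: 53.36 / 0.72 = 74.11.
Round up → n = 75 per group.

n = 75 per group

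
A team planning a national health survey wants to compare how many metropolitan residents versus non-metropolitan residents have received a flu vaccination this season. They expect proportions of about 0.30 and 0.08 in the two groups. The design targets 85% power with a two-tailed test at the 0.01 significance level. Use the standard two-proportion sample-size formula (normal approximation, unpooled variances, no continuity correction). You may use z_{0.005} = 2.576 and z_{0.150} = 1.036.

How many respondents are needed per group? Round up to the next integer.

n = 77 per group

n = (z_{α/2} + z_β)² · [p₁(1−p₁) + p₂(1−p₂)] / (p₁ − p₂)²
  = (2.576 + 1.036)² · (0.30·0.70 + 0.08·0.92) / (0.22)²
  = (3.612)² · (0.2100 + 0.0736) / 0.0484
  = 13.0465 · 0.2836 / 0.0484
  = 76.45
Round up → n = 77 per group.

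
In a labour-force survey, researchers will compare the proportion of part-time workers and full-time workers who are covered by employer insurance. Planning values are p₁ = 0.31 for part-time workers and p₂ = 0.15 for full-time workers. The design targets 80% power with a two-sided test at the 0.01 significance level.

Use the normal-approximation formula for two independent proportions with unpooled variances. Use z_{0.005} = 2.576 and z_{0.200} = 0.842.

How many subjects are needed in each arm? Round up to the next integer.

n = (z_{α/2} + z_β)² · [p₁(1−p₁) + p₂(1−p₂)] / (p₁ − p₂)²
  = (2.576 + 0.842)² · (0.31·0.69 + 0.15·0.85) / (0.16)²
  = (3.418)² · (0.2139 + 0.1275) / 0.0256
  = 11.6827 · 0.3414 / 0.0256
  = 155.80
Round up → n = 156 per group.

n = 156 per group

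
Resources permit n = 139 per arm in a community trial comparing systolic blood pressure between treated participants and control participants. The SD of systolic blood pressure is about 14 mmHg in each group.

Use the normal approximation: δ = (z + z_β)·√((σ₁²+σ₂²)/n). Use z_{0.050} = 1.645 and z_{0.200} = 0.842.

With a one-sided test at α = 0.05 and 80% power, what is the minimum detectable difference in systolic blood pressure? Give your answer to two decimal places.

δ = (z_α + z_β) · √((σ₁²+σ₂²)/n)
  = (1.645 + 0.842) · √(392/139)
  = 2.487 · √2.8201
  = 2.487 · 1.6793
  = 4.1765

Minimum detectable difference ≈ 4.18 mmHg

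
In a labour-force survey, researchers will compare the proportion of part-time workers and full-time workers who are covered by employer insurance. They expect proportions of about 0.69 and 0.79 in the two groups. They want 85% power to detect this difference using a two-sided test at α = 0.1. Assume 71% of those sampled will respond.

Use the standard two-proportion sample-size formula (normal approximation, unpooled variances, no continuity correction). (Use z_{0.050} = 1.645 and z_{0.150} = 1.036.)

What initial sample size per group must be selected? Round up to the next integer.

n = (z_{α/2} + z_β)² · [p₁(1−p₁) + p₂(1−p₂)] / (p₁ − p₂)²
  = (1.645 + 1.036)² · (0.69·0.31 + 0.79·0.21) / (-0.10)²
  = (2.681)² · (0.2139 + 0.1659) / 0.0100
  = 7.1878 · 0.3798 / 0.0100
  = 272.99
Adjust for 71% response: 272.99 / 0.71 = 384.49.
Round up → n = 385 per group.

n = 385 per group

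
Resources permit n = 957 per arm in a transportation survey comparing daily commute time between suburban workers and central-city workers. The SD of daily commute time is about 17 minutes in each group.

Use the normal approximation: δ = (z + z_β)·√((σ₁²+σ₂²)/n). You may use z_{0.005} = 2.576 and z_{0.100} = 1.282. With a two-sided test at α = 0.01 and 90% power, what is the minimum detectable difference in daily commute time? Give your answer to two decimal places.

Minimum detectable difference ≈ 3.00 minutes

δ = (z_{α/2} + z_β) · √((σ₁²+σ₂²)/n)
  = (2.576 + 1.282) · √(578/957)
  = 3.858 · √0.60397
  = 3.858 · 0.7772
  = 2.9983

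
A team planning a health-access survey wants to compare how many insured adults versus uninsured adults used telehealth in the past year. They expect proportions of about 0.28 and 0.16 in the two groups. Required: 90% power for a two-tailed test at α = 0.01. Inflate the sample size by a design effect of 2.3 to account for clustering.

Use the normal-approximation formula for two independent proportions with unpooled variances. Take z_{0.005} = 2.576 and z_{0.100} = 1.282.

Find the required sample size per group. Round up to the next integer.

n = 799 per group

n = (z_{α/2} + z_β)² · [p₁(1−p₁) + p₂(1−p₂)] / (p₁ − p₂)²
  = (2.576 + 1.282)² · (0.28·0.72 + 0.16·0.84) / (0.12)²
  = (3.858)² · (0.2016 + 0.1344) / 0.0144
  = 14.8842 · 0.3360 / 0.0144
  = 347.30
Design effect: 2.3 × 347.30 = 798.78.
Round up → n = 799 per group.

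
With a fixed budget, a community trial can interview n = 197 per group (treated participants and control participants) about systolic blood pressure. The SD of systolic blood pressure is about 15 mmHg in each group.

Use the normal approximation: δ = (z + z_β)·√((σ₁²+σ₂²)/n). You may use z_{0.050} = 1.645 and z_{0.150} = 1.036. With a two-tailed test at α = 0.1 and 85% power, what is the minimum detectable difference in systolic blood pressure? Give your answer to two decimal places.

δ = (z_{α/2} + z_β) · √((σ₁²+σ₂²)/n)
  = (1.645 + 1.036) · √(450/197)
  = 2.681 · √2.2843
  = 2.681 · 1.5114
  = 4.0520

Minimum detectable difference ≈ 4.05 mmHg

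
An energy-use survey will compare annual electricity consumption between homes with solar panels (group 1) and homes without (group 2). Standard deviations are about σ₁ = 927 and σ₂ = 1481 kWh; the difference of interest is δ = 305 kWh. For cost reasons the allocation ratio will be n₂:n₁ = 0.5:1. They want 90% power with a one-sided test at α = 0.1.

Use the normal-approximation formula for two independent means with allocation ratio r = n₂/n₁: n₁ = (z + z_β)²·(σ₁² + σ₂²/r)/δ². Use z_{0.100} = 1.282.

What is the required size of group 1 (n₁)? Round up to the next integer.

n₁ = (z_α + z_β)² · (σ₁² + σ₂²/r) / δ²
   = (1.282 + 1.282)² · (927² + 1481²/0.5) / 305²
   = 6.5741 · (859329 + 4386722) / 93025
   = 6.5741 · 5246051 / 93025
   = 370.74
Round up → n₁ = 371; n₂ = r·n₁ = 0.5 × 371 = 186.

n₁ = 371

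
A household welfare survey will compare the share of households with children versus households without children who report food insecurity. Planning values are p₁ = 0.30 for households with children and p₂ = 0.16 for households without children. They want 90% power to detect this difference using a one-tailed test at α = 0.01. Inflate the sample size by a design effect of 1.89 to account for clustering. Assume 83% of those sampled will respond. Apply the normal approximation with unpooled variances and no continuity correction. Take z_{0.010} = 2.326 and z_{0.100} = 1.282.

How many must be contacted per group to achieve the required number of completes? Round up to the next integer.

n = 521 per group

n = (z_α + z_β)² · [p₁(1−p₁) + p₂(1−p₂)] / (p₁ − p₂)²
  = (2.326 + 1.282)² · (0.30·0.70 + 0.16·0.84) / (0.14)²
  = (3.608)² · (0.2100 + 0.1344) / 0.0196
  = 13.0177 · 0.3444 / 0.0196
  = 228.74
Design effect: 1.89 × 228.74 = 432.32.
Adjust for 83% response: 432.32 / 0.83 = 520.86.
Round up → n = 521 per group.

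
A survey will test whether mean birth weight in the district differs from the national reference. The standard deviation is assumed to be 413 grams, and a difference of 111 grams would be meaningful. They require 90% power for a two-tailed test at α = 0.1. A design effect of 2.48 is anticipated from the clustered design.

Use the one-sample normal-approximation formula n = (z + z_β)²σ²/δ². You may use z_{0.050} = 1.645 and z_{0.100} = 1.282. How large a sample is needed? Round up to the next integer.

n = 295

n = (z_{α/2} + z_β)² · σ² / δ²
  = (1.645 + 1.282)² · 413² / 111²
  = 8.5673 · 170569 / 12321
  = 118.60
Design effect: 2.48 × 118.60 = 294.14.
Round up → n = 295.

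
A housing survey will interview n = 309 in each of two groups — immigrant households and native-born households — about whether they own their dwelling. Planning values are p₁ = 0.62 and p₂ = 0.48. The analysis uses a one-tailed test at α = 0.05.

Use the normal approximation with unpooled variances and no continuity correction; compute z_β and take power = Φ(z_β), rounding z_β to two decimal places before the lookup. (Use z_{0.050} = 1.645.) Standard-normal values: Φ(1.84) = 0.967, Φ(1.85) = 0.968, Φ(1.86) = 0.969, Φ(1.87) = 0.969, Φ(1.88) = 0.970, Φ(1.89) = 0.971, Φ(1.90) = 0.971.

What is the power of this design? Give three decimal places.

Power ≈ 0.971

z_β = |p₁−p₂|·√(n/[p₁q₁+p₂q₂]) − z_α
    = 0.14 · √(309/0.4852) − 1.645
    = 0.14 · 25.2359 − 1.645
    = 3.5330 − 1.645 = 1.8880 → 1.89
Power = Φ(1.89) = 0.971.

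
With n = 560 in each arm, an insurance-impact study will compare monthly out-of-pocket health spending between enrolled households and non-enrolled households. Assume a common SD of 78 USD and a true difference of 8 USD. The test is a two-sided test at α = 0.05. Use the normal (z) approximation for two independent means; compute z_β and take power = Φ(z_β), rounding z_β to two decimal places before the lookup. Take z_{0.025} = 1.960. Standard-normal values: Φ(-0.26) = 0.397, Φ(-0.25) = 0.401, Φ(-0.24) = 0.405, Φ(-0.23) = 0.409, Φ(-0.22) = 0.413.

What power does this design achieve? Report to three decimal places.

Power ≈ 0.405

z_β = δ·√(n/(σ₁²+σ₂²)) − z_{α/2}
    = 8 · √(560/12168) − 1.960
    = 8 · 0.21453 − 1.960
    = 1.7162 − 1.960 = -0.2438 → -0.24
Power = Φ(-0.24) = 0.405.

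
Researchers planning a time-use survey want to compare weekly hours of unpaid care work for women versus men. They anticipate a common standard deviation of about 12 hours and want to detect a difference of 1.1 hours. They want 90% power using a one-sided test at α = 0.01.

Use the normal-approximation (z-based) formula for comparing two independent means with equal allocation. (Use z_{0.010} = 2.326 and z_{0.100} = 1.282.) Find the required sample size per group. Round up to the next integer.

n = (z_α + z_β)² · (σ₁² + σ₂²) / δ²
  = (2.326 + 1.282)² · (2·12² = 288) / 1.1²
  = 13.0177 · 288 / 1.21
  = 3098.42
Round up → n = 3099 per group.

n = 3099 per group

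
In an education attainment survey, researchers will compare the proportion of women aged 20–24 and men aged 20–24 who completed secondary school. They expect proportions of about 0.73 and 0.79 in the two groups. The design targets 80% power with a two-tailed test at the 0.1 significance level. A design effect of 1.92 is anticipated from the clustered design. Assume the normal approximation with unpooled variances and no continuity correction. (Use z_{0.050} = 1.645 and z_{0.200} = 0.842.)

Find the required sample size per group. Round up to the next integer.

n = 1198 per group

n = (z_{α/2} + z_β)² · [p₁(1−p₁) + p₂(1−p₂)] / (p₁ − p₂)²
  = (1.645 + 0.842)² · (0.73·0.27 + 0.79·0.21) / (-0.06)²
  = (2.487)² · (0.1971 + 0.1659) / 0.0036
  = 6.1852 · 0.3630 / 0.0036
  = 623.67
Design effect: 1.92 × 623.67 = 1197.45.
Round up → n = 1198 per group.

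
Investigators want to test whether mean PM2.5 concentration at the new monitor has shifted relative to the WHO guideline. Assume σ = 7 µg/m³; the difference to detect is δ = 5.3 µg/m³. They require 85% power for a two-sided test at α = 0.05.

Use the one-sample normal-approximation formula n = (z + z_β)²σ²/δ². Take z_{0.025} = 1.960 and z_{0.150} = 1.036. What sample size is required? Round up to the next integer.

n = 16

n = (z_{α/2} + z_β)² · σ² / δ²
  = (1.960 + 1.036)² · 7² / 5.3²
  = 8.9760 · 49 / 28.09
  = 15.66
Round up → n = 16.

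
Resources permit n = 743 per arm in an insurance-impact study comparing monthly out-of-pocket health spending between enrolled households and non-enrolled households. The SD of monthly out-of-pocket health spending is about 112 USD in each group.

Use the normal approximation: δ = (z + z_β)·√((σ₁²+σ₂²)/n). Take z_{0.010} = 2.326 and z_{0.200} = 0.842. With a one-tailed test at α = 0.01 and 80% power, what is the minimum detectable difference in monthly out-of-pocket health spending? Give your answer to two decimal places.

Minimum detectable difference ≈ 18.41 USD

δ = (z_α + z_β) · √((σ₁²+σ₂²)/n)
  = (2.326 + 0.842) · √(25088/743)
  = 3.168 · √33.7658
  = 3.168 · 5.8108
  = 18.4087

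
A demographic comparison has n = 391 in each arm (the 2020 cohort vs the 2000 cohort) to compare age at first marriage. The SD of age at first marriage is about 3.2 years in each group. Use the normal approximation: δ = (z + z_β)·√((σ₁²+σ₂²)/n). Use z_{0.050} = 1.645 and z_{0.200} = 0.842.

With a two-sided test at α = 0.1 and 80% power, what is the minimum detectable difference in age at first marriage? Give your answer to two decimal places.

Minimum detectable difference ≈ 0.57 years

δ = (z_{α/2} + z_β) · √((σ₁²+σ₂²)/n)
  = (1.645 + 0.842) · √(20.48/391)
  = 2.487 · √0.05238
  = 2.487 · 0.2289
  = 0.5692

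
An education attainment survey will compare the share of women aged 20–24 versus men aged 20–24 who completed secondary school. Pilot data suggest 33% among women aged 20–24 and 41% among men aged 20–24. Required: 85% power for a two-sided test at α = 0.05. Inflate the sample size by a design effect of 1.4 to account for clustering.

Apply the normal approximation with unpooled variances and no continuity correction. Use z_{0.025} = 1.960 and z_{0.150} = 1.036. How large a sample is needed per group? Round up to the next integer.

n = (z_{α/2} + z_β)² · [p₁(1−p₁) + p₂(1−p₂)] / (p₁ − p₂)²
  = (1.960 + 1.036)² · (0.33·0.67 + 0.41·0.59) / (-0.08)²
  = (2.996)² · (0.2211 + 0.2419) / 0.0064
  = 8.9760 · 0.4630 / 0.0064
  = 649.36
Design effect: 1.4 × 649.36 = 909.10.
Round up → n = 910 per group.

n = 910 per group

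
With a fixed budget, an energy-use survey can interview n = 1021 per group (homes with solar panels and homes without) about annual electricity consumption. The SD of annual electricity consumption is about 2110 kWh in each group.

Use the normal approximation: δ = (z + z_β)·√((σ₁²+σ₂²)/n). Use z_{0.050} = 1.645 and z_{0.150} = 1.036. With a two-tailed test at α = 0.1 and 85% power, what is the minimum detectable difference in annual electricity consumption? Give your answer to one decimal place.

Minimum detectable difference ≈ 250.4 kWh

δ = (z_{α/2} + z_β) · √((σ₁²+σ₂²)/n)
  = (1.645 + 1.036) · √(8904200/1021)
  = 2.681 · √8721.1
  = 2.681 · 93.3866
  = 250.3695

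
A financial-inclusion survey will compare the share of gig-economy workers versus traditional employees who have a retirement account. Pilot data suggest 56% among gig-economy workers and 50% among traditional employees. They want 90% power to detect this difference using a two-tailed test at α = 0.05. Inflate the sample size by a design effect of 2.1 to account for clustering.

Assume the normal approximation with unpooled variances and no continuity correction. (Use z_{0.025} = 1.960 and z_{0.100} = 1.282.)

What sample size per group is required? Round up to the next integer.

n = 3044 per group

n = (z_{α/2} + z_β)² · [p₁(1−p₁) + p₂(1−p₂)] / (p₁ − p₂)²
  = (1.960 + 1.282)² · (0.56·0.44 + 0.50·0.50) / (0.06)²
  = (3.242)² · (0.2464 + 0.2500) / 0.0036
  = 10.5106 · 0.4964 / 0.0036
  = 1449.29
Design effect: 2.1 × 1449.29 = 3043.51.
Round up → n = 3044 per group.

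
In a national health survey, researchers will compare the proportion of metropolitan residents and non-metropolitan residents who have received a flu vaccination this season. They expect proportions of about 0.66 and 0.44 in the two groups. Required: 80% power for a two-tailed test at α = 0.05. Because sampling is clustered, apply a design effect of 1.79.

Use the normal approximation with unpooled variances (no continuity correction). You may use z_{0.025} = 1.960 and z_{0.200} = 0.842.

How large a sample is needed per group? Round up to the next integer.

n = (z_{α/2} + z_β)² · [p₁(1−p₁) + p₂(1−p₂)] / (p₁ − p₂)²
  = (1.960 + 0.842)² · (0.66·0.34 + 0.44·0.56) / (0.22)²
  = (2.802)² · (0.2244 + 0.2464) / 0.0484
  = 7.8512 · 0.4708 / 0.0484
  = 76.37
Design effect: 1.79 × 76.37 = 136.70.
Round up → n = 137 per group.

n = 137 per group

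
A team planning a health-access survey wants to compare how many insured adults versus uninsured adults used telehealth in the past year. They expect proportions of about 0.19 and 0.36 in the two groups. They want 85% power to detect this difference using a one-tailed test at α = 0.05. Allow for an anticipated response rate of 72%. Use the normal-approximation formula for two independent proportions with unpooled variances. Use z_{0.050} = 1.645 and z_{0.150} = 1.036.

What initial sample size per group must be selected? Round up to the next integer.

n = 133 per group

n = (z_α + z_β)² · [p₁(1−p₁) + p₂(1−p₂)] / (p₁ − p₂)²
  = (1.645 + 1.036)² · (0.19·0.81 + 0.36·0.64) / (-0.17)²
  = (2.681)² · (0.1539 + 0.2304) / 0.0289
  = 7.1878 · 0.3843 / 0.0289
  = 95.58
Adjust for 72% response: 95.58 / 0.72 = 132.75.
Round up → n = 133 per group.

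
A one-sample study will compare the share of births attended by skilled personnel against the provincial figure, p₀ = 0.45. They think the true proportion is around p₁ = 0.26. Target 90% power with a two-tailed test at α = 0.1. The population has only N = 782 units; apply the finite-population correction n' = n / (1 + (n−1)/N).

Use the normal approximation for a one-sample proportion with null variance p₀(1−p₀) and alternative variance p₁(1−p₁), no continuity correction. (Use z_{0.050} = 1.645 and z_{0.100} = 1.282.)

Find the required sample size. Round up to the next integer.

n = [z_{α/2}·√(p₀q₀) + z_β·√(p₁q₁)]² / (p₁ − p₀)²
  = [1.645·√(0.45·0.55) + 1.282·√(0.26·0.74)]² / (-0.19)²
  = [1.645·0.4975 + 1.282·0.4386]² / 0.0361
  = [1.3807]² / 0.0361
  = 52.81
Finite-population correction (N = 782): 52.81 / (1 + (52.81 − 1)/782) = 49.53.
Round up → n = 50.

n = 50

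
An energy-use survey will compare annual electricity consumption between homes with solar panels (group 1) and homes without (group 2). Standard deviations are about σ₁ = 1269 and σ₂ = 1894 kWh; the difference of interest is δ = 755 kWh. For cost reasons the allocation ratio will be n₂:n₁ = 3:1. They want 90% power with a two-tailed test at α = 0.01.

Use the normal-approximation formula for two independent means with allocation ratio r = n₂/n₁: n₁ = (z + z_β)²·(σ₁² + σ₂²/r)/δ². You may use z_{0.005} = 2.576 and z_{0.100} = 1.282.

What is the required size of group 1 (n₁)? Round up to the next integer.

n₁ = 74

n₁ = (z_{α/2} + z_β)² · (σ₁² + σ₂²/r) / δ²
   = (2.576 + 1.282)² · (1269² + 1894²/3) / 755²
   = 14.8842 · (1610361 + 1195745.3) / 570025
   = 14.8842 · 2806106.3 / 570025
   = 73.27
Round up → n₁ = 74; n₂ = r·n₁ = 3 × 74 = 222.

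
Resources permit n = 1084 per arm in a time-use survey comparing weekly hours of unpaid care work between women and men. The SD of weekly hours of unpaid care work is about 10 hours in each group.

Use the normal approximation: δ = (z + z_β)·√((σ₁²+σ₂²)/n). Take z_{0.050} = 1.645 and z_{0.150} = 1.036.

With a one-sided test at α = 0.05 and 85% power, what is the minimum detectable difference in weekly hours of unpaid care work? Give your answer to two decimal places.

δ = (z_α + z_β) · √((σ₁²+σ₂²)/n)
  = (1.645 + 1.036) · √(200/1084)
  = 2.681 · √0.1845
  = 2.681 · 0.4295
  = 1.1516

Minimum detectable difference ≈ 1.15 hours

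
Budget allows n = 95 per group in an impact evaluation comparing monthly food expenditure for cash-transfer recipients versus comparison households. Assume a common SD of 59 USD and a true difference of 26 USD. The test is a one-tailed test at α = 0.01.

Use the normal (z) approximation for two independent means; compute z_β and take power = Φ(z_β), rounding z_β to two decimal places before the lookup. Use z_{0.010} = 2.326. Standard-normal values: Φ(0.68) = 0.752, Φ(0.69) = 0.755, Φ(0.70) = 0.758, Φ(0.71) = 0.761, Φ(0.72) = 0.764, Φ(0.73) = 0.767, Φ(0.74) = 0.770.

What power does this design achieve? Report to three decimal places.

z_β = δ·√(n/(σ₁²+σ₂²)) − z_α
    = 26 · √(95/6962) − 2.326
    = 26 · 0.11681 − 2.326
    = 3.0372 − 2.326 = 0.7112 → 0.71
Power = Φ(0.71) = 0.761.

Power ≈ 0.761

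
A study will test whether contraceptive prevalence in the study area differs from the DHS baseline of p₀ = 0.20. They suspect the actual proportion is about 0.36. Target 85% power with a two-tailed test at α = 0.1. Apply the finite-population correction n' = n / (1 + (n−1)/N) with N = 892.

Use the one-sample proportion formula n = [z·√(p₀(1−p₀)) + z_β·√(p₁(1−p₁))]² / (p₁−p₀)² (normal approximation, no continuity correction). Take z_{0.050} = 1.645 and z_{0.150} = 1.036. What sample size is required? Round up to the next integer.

n = [z_{α/2}·√(p₀q₀) + z_β·√(p₁q₁)]² / (p₁ − p₀)²
  = [1.645·√(0.20·0.80) + 1.036·√(0.36·0.64)]² / (0.16)²
  = [1.645·0.4000 + 1.036·0.4800]² / 0.0256
  = [1.1553]² / 0.0256
  = 52.14
Finite-population correction (N = 892): 52.14 / (1 + (52.14 − 1)/892) = 49.31.
Round up → n = 50.

n = 50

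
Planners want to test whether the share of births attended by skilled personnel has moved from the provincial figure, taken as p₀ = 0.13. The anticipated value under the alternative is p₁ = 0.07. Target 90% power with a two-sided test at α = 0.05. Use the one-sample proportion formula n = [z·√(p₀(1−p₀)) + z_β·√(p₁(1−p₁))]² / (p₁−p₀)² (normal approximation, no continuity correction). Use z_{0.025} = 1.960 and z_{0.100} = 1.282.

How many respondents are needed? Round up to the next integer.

n = 271

n = [z_{α/2}·√(p₀q₀) + z_β·√(p₁q₁)]² / (p₁ − p₀)²
  = [1.960·√(0.13·0.87) + 1.282·√(0.07·0.93)]² / (-0.06)²
  = [1.960·0.3363 + 1.282·0.2551]² / 0.0036
  = [0.9863]² / 0.0036
  = 270.19
Round up → n = 271.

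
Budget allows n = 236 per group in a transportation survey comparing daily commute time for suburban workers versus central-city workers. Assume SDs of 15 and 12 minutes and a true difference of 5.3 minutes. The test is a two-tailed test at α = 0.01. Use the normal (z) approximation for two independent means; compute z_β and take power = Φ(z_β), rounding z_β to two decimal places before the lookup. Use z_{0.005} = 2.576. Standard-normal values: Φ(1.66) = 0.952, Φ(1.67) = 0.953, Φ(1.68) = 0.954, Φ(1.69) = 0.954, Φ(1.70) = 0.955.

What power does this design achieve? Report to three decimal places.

Power ≈ 0.952

z_β = δ·√(n/(σ₁²+σ₂²)) − z_{α/2}
    = 5.3 · √(236/369) − 2.576
    = 5.3 · 0.79973 − 2.576
    = 4.2386 − 2.576 = 1.6626 → 1.66
Power = Φ(1.66) = 0.952.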